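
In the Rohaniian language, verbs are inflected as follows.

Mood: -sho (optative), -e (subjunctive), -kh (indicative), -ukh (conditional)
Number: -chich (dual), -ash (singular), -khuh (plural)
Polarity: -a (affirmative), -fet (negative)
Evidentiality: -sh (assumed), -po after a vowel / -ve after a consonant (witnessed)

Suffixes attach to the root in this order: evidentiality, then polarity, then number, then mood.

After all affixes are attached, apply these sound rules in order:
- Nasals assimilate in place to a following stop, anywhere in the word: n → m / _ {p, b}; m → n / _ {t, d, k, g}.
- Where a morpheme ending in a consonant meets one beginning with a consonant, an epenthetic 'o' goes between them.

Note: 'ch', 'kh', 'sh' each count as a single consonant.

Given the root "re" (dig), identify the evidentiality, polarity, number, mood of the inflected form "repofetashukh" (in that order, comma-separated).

Segment: re-po-fet-ash-ukh.
evidentiality: -po/ve → witnessed.
polarity: -fet → negative.
number: -ash → singular.
mood: -ukh → conditional.

witnessed, negative, singular, conditional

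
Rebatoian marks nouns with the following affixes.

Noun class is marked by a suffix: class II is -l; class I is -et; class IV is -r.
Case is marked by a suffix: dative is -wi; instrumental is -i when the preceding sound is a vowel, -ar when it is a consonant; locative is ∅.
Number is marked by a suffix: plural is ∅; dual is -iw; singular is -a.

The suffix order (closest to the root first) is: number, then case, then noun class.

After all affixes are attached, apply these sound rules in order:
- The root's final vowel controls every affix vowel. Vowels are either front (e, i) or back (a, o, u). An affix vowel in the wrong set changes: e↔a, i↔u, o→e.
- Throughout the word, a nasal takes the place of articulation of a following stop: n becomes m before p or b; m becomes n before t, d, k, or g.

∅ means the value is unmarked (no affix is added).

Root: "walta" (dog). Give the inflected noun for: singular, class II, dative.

Attach number singular -a → waltaa.
Attach case dative -wi → waltaawi.
Attach noun class class II -l → waltaawil.
Apply vowel harmony: waltaawil → waltaawul.
Nasal assimilation: no change.

waltaawul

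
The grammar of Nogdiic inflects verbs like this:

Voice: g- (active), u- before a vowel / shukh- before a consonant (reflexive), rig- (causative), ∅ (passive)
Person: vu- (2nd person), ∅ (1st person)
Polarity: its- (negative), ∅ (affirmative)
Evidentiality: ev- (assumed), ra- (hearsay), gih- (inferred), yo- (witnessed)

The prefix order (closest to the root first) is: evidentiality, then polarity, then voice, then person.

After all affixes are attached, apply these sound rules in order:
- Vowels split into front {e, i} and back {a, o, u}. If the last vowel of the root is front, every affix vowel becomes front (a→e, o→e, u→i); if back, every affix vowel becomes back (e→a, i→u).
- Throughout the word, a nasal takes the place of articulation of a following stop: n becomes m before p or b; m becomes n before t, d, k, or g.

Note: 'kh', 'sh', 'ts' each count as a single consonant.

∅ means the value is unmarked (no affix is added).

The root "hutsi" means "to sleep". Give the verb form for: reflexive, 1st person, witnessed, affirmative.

shikhyehutsi

Attach evidentiality witnessed yo- → yohutsi.
polarity = affirmative: zero marking, form stays yohutsi.
Attach voice reflexive shukh- (before consonant 'y') → shukhyohutsi.
person = 1st person: zero marking, form stays shukhyohutsi.
Apply vowel harmony: shukhyohutsi → shikhyehutsi.
Nasal assimilation: no change.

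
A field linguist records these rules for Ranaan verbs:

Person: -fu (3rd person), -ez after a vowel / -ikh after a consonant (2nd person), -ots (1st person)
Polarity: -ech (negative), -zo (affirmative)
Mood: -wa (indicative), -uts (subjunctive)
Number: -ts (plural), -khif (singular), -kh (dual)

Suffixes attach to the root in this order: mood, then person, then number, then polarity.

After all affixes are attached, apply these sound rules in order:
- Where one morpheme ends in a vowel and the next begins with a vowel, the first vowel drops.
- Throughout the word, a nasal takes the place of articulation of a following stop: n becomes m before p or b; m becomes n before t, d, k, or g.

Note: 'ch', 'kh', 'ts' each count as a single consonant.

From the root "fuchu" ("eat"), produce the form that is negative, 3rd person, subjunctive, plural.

fuchutsfutsech

Attach mood subjunctive -uts → fuchuuts.
Attach person 3rd person -fu → fuchuutsfu.
Attach number plural -ts → fuchuutsfuts.
Attach polarity negative -ech → fuchuutsfutsech.
Apply vowel deletion: fuchuutsfutsech → fuchutsfutsech.
Nasal assimilation: no change.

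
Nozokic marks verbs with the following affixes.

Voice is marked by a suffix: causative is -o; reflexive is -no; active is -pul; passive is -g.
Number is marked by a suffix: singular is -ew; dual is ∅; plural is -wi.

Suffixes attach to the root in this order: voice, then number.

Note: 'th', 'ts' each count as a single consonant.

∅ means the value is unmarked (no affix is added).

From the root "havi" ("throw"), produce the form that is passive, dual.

Attach voice passive -g → havig.
number = dual: zero marking, form stays havig.

havig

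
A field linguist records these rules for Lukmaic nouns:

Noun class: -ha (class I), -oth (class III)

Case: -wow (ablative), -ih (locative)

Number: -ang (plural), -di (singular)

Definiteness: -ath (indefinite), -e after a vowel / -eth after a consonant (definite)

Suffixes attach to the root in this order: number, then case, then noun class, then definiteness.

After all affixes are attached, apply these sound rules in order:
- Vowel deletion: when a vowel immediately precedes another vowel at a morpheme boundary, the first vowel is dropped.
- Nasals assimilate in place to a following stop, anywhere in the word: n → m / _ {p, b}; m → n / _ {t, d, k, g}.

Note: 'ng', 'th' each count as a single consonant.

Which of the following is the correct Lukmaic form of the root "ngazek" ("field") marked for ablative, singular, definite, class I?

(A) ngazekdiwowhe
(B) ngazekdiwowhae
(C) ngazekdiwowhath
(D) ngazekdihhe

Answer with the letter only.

Attach number singular -di → ngazekdi.
Attach case ablative -wow → ngazekdiwow.
Attach noun class class I -ha → ngazekdiwowha.
Attach definiteness definite -e (after vowel 'a') → ngazekdiwowhae.
Apply vowel deletion: ngazekdiwowhae → ngazekdiwowhe.
Nasal assimilation: no change.
So the correct form is ngazekdiwowhe, option (A).
(B) ngazekdiwowhae is wrong: it fails to apply the sound rule(s).
(C) ngazekdiwowhath is wrong: it uses indefinite instead of definite for definiteness.
(D) ngazekdihhe is wrong: it uses locative instead of ablative for case.

A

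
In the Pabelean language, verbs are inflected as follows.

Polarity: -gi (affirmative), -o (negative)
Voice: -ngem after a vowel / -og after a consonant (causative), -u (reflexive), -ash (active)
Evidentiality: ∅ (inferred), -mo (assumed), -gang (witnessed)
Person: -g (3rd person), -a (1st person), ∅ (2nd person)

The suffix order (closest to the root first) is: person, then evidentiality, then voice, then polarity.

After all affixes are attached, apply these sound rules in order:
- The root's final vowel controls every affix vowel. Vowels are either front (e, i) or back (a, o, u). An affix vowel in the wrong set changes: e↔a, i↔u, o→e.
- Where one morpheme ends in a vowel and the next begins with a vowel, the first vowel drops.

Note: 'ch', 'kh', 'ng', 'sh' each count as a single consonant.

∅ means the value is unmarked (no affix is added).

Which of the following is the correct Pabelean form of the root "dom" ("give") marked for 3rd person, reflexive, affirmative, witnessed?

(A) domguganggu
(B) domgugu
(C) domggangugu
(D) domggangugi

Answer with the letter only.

Attach person 3rd person -g → domg.
Attach evidentiality witnessed -gang → domggang.
Attach voice reflexive -u → domggangu.
Attach polarity affirmative -gi → domggangugi.
Apply vowel harmony: domggangugi → domggangugu.
Vowel deletion: no change.
So the correct form is domggangugu, option (C).
(B) domgugu is wrong: it uses inferred instead of witnessed for evidentiality.
(D) domggangugi is wrong: it fails to apply the sound rule(s).
(A) domguganggu is wrong: it has the affixes in the wrong order.

C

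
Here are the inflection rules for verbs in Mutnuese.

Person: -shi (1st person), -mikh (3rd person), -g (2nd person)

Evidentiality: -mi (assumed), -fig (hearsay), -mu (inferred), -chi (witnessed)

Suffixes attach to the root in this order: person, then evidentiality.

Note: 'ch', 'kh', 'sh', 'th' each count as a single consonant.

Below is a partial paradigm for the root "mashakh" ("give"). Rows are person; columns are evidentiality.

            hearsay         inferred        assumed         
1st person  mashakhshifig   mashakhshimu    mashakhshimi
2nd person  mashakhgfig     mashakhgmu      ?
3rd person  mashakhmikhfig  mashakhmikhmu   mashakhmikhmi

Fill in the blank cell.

Attach person 2nd person -g → mashakhg.
Attach evidentiality assumed -mi → mashakhgmi.

mashakhgmi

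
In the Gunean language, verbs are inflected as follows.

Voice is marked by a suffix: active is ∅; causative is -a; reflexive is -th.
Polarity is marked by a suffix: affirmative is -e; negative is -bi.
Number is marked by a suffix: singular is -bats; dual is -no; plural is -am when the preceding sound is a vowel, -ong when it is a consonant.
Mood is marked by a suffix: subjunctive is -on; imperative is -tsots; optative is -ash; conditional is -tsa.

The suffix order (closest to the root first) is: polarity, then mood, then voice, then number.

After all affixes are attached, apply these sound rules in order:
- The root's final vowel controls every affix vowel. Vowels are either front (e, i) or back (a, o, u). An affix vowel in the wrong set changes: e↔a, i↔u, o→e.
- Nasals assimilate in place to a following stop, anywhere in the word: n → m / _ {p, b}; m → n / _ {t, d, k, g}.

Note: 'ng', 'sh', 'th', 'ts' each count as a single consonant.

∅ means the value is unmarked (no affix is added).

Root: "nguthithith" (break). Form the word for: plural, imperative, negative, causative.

nguthithithbitsetseem

Attach polarity negative -bi → nguthithithbi.
Attach mood imperative -tsots → nguthithithbitsots.
Attach voice causative -a → nguthithithbitsotsa.
Attach number plural -am (after vowel 'a') → nguthithithbitsotsaam.
Apply vowel harmony: nguthithithbitsotsaam → nguthithithbitsetseem.
Nasal assimilation: no change.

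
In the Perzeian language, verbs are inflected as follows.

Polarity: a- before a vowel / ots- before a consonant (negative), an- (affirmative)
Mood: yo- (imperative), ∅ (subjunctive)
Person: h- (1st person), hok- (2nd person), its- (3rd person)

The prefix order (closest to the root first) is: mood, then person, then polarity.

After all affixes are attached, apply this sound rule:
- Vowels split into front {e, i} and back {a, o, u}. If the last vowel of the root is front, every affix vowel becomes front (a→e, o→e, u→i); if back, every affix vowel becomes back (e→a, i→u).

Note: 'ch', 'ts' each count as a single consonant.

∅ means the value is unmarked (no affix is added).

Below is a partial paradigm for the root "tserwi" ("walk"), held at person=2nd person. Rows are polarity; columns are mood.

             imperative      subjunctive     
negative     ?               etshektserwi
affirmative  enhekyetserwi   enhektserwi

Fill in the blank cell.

Attach mood imperative yo- → yotserwi.
Attach person 2nd person hok- → hokyotserwi.
Attach polarity negative ots- (before consonant 'h') → otshokyotserwi.
Apply vowel harmony: otshokyotserwi → etshekyetserwi.

etshekyetserwi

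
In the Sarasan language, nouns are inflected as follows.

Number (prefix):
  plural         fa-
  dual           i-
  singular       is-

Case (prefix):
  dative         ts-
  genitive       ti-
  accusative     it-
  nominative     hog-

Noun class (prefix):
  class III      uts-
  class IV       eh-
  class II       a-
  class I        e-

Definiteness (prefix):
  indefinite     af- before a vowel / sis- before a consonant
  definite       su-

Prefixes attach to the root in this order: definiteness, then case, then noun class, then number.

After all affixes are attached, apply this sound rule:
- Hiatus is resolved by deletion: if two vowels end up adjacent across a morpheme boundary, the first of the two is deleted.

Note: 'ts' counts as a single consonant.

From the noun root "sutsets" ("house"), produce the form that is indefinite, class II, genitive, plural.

Attach definiteness indefinite sis- (before consonant 's') → sissutsets.
Attach case genitive ti- → tisissutsets.
Attach noun class class II a- → atisissutsets.
Attach number plural fa- → faatisissutsets.
Apply vowel deletion: faatisissutsets → fatisissutsets.

fatisissutsets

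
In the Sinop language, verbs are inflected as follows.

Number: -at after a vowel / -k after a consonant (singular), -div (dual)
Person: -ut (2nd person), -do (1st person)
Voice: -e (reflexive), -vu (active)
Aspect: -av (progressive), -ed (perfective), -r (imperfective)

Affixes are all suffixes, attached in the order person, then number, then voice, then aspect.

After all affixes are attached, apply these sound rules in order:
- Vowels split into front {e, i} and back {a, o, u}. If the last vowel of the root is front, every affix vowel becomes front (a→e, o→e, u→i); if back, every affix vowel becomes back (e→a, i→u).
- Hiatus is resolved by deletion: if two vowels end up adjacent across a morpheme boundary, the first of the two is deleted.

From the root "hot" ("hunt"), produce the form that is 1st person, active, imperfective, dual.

Attach person 1st person -do → hotdo.
Attach number dual -div → hotdodiv.
Attach voice active -vu → hotdodivvu.
Attach aspect imperfective -r → hotdodivvur.
Apply vowel harmony: hotdodivvur → hotdoduvvur.
Vowel deletion: no change.

hotdoduvvur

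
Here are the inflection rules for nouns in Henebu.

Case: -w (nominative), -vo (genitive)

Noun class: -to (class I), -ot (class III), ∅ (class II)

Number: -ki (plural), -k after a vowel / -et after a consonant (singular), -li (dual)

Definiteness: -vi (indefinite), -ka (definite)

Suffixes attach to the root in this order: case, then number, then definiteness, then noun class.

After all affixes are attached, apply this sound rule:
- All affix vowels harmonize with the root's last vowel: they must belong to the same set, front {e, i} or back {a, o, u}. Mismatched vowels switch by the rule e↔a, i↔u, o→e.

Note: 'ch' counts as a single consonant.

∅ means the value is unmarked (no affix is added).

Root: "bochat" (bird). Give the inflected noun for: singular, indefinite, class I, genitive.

bochatvokvuto

Attach case genitive -vo → bochatvo.
Attach number singular -k (after vowel 'o') → bochatvok.
Attach definiteness indefinite -vi → bochatvokvi.
Attach noun class class I -to → bochatvokvito.
Apply vowel harmony: bochatvokvito → bochatvokvuto.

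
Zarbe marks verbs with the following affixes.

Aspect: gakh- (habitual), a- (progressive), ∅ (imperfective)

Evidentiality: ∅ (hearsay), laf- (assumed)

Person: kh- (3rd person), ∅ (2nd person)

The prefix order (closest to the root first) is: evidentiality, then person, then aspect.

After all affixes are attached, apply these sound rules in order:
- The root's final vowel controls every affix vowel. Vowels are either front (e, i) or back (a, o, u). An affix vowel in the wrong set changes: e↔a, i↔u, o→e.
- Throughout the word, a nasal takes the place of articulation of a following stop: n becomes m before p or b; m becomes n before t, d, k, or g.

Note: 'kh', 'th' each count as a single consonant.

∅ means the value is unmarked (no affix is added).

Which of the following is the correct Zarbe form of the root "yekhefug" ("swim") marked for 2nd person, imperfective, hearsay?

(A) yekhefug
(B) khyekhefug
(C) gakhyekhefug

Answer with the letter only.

evidentiality = hearsay: zero marking, form stays yekhefug.
person = 2nd person: zero marking, form stays yekhefug.
aspect = imperfective: zero marking, form stays yekhefug.
Vowel harmony: no change.
Nasal assimilation: no change.
So the correct form is yekhefug, option (A).
(C) gakhyekhefug is wrong: it uses habitual instead of imperfective for aspect.
(B) khyekhefug is wrong: it uses 3rd person instead of 2nd person for person.

A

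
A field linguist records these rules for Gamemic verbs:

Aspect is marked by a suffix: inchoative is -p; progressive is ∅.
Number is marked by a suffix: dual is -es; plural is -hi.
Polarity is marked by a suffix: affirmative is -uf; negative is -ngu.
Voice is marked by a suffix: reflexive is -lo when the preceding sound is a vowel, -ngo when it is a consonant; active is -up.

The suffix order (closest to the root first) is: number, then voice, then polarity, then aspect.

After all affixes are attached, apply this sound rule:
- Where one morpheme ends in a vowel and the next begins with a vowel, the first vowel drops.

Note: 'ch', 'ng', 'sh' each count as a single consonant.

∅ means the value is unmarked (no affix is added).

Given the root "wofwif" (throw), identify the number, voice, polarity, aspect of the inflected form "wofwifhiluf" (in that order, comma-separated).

Segment: wofwif-hi-lo-uf.
number: -hi → plural.
voice: -lo/ngo → reflexive.
polarity: -uf → affirmative.
aspect: ∅ → progressive.

plural, reflexive, affirmative, progressive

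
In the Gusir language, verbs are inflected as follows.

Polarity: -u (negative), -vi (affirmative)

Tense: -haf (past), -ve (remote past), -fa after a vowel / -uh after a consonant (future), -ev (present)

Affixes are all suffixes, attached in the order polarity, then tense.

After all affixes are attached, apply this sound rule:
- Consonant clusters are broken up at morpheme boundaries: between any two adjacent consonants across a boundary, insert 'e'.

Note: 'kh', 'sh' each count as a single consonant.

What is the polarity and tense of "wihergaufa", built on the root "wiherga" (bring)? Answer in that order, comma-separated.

Segment: wiherga-u-fa.
polarity: -u → negative.
tense: -fa/uh → future.

negative, future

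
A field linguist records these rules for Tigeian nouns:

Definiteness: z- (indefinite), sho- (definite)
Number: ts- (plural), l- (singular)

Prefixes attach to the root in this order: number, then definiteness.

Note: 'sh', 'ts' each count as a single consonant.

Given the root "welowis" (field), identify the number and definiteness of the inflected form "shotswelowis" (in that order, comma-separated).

Segment: sho-ts-welowis.
number: ts- → plural.
definiteness: sho- → definite.

plural, definite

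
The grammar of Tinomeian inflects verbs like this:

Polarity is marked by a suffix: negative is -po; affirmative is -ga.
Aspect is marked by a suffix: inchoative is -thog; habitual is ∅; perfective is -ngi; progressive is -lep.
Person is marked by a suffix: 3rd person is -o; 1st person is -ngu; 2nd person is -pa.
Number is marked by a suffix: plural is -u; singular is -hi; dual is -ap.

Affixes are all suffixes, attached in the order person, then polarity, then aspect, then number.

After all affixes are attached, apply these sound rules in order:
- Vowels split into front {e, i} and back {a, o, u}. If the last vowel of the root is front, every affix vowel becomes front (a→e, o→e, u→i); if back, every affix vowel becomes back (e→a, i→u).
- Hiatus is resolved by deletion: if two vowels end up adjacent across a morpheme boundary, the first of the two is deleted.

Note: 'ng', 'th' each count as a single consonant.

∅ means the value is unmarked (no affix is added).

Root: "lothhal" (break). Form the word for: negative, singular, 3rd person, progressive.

lothhalopolaphu

Attach person 3rd person -o → lothhalo.
Attach polarity negative -po → lothhalopo.
Attach aspect progressive -lep → lothhalopolep.
Attach number singular -hi → lothhalopolephi.
Apply vowel harmony: lothhalopolephi → lothhalopolaphu.
Vowel deletion: no change.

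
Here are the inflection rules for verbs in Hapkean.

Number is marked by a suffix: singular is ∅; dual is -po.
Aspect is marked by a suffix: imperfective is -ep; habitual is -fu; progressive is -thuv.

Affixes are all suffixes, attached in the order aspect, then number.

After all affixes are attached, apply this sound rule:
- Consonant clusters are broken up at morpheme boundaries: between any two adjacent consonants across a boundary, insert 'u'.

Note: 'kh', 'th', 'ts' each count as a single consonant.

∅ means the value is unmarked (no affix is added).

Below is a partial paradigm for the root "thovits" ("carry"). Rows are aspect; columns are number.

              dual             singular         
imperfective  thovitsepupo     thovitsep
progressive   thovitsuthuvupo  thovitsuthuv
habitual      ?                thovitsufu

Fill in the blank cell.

thovitsufupo

Attach aspect habitual -fu → thovitsfu.
Attach number dual -po → thovitsfupo.
Apply epenthesis: thovitsfupo → thovitsufupo.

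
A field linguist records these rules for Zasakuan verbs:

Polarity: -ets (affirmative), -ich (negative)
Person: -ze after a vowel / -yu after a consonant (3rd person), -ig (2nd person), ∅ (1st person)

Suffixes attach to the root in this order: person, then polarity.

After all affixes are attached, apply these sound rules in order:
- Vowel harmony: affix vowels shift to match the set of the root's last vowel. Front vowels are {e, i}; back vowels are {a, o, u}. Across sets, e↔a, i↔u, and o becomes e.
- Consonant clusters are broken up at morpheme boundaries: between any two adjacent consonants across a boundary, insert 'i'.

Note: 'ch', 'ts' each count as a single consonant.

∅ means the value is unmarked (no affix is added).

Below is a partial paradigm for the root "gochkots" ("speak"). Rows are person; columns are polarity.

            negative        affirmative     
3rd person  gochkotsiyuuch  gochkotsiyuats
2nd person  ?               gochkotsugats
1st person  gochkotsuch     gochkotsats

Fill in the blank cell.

Attach person 2nd person -ig → gochkotsig.
Attach polarity negative -ich → gochkotsigich.
Apply vowel harmony: gochkotsigich → gochkotsuguch.
Epenthesis: no change.

gochkotsuguch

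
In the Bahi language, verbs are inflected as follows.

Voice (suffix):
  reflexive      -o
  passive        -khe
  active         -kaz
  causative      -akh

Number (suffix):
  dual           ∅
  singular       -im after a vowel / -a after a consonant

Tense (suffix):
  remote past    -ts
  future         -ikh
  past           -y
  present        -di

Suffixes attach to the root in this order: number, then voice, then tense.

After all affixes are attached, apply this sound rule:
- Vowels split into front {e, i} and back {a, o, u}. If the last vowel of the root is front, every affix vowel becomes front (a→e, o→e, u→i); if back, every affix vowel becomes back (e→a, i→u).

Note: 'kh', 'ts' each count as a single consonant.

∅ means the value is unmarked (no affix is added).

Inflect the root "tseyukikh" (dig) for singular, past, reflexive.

tseyukikheey

Attach number singular -a (after consonant 'kh') → tseyukikha.
Attach voice reflexive -o → tseyukikhao.
Attach tense past -y → tseyukikhaoy.
Apply vowel harmony: tseyukikhaoy → tseyukikheey.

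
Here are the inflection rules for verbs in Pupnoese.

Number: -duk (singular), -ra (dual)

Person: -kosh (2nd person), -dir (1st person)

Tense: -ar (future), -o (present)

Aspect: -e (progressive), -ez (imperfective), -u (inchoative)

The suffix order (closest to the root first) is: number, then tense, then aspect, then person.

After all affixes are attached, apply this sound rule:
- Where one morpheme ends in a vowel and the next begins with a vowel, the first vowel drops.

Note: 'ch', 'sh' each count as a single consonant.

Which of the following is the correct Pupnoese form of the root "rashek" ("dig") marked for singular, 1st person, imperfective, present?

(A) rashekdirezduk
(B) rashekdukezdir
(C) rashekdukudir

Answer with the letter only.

B

Attach number singular -duk → rashekduk.
Attach tense present -o → rashekduko.
Attach aspect imperfective -ez → rashekdukoez.
Attach person 1st person -dir → rashekdukoezdir.
Apply vowel deletion: rashekdukoezdir → rashekdukezdir.
So the correct form is rashekdukezdir, option (B).
(A) rashekdirezduk is wrong: it has the affixes in the wrong order.
(C) rashekdukudir is wrong: it uses inchoative instead of imperfective for aspect.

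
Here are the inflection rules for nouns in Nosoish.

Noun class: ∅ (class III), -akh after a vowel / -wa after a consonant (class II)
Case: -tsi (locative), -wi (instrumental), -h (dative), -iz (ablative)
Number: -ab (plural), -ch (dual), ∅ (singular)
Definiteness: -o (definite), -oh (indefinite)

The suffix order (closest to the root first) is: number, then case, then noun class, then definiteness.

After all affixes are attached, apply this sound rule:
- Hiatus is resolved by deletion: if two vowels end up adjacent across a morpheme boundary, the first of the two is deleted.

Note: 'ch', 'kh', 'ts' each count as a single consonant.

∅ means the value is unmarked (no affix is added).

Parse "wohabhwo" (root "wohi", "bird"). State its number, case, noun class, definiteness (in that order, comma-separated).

Segment: wohi-ab-h-wa-o.
number: -ab → plural.
case: -h → dative.
noun class: -akh/wa → class II.
definiteness: -o → definite.

plural, dative, class II, definite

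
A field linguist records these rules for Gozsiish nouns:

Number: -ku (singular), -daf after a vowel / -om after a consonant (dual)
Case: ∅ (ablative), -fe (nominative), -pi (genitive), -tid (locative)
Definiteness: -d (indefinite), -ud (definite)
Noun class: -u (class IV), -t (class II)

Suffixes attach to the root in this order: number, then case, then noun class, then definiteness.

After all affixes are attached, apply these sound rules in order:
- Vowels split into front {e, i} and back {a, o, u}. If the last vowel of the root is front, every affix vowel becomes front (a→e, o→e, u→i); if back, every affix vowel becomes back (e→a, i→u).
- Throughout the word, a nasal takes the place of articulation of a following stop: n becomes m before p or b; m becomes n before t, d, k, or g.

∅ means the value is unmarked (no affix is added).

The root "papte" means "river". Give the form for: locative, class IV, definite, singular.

paptekitidiid

Attach number singular -ku → papteku.
Attach case locative -tid → paptekutid.
Attach noun class class IV -u → paptekutidu.
Attach definiteness definite -ud → paptekutiduud.
Apply vowel harmony: paptekutiduud → paptekitidiid.
Nasal assimilation: no change.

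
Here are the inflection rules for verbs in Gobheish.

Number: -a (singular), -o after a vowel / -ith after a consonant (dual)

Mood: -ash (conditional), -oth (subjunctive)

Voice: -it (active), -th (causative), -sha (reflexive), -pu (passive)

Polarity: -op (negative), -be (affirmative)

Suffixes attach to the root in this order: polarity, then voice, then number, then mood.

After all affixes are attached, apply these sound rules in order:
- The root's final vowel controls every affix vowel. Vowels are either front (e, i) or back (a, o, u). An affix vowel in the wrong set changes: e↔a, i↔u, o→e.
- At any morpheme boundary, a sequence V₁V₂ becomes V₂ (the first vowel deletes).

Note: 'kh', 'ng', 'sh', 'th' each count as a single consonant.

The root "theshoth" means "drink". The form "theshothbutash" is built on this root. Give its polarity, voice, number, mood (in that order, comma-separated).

Segment: theshoth-be-it-a-ash.
polarity: -be → affirmative.
voice: -it → active.
number: -a → singular.
mood: -ash → conditional.

affirmative, active, singular, conditional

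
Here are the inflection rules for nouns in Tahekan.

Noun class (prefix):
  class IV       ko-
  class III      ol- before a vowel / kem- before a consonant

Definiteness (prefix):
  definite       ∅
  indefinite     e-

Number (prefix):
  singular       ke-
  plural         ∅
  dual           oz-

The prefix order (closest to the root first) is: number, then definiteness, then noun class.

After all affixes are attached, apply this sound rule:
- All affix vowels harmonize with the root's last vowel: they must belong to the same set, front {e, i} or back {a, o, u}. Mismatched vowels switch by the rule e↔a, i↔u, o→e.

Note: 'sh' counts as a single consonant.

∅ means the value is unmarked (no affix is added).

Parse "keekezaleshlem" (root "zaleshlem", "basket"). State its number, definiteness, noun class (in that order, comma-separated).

Segment: ko-e-ke-zaleshlem.
number: ke- → singular.
definiteness: e- → indefinite.
noun class: ko- → class IV.

singular, indefinite, class IV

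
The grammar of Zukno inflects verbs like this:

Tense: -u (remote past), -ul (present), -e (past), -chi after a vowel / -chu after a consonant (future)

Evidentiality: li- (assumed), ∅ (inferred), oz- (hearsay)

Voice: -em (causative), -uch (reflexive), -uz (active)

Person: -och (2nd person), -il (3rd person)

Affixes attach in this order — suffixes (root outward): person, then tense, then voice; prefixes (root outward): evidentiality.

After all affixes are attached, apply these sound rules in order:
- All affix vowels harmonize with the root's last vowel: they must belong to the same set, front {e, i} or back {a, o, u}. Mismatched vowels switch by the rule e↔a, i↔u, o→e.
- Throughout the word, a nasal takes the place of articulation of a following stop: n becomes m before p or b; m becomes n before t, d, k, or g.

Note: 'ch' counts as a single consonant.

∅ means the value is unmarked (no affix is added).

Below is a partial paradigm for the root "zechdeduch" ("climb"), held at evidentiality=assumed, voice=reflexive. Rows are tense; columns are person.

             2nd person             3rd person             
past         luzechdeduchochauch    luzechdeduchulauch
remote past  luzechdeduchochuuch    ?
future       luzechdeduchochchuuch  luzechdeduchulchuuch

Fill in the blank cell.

Attach person 3rd person -il → zechdeduchil.
Attach evidentiality assumed li- → lizechdeduchil.
Attach tense remote past -u → lizechdeduchilu.
Attach voice reflexive -uch → lizechdeduchiluuch.
Apply vowel harmony: lizechdeduchiluuch → luzechdeduchuluuch.
Nasal assimilation: no change.

luzechdeduchuluuch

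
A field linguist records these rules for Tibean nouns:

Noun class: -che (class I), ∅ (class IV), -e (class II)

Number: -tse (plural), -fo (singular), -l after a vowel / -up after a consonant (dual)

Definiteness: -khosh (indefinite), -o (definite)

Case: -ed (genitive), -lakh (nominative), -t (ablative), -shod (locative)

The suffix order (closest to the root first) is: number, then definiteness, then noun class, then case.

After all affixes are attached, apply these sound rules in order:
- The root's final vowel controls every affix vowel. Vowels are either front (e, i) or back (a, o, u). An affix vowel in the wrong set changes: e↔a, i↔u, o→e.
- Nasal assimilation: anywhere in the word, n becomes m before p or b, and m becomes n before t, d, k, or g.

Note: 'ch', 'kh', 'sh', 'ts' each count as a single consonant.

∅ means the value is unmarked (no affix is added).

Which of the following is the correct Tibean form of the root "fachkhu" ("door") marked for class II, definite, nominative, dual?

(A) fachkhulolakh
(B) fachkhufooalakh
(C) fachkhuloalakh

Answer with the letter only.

Attach number dual -l (after vowel 'u') → fachkhul.
Attach definiteness definite -o → fachkhulo.
Attach noun class class II -e → fachkhuloe.
Attach case nominative -lakh → fachkhuloelakh.
Apply vowel harmony: fachkhuloelakh → fachkhuloalakh.
Nasal assimilation: no change.
So the correct form is fachkhuloalakh, option (C).
(B) fachkhufooalakh is wrong: it uses singular instead of dual for number.
(A) fachkhulolakh is wrong: it uses class IV instead of class II for noun class.

C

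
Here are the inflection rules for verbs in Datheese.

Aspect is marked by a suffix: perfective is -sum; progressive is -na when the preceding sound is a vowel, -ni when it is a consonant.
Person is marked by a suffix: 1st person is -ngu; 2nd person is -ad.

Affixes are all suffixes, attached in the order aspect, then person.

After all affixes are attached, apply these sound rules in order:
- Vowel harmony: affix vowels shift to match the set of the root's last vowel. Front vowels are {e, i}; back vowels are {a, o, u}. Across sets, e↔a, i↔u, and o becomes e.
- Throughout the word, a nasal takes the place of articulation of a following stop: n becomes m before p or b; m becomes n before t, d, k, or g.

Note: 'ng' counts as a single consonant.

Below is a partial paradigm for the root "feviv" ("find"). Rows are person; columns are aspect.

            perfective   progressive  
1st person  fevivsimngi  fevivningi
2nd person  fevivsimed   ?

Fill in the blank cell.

fevivnied

Attach aspect progressive -ni (after consonant 'v') → fevivni.
Attach person 2nd person -ad → fevivniad.
Apply vowel harmony: fevivniad → fevivnied.
Nasal assimilation: no change.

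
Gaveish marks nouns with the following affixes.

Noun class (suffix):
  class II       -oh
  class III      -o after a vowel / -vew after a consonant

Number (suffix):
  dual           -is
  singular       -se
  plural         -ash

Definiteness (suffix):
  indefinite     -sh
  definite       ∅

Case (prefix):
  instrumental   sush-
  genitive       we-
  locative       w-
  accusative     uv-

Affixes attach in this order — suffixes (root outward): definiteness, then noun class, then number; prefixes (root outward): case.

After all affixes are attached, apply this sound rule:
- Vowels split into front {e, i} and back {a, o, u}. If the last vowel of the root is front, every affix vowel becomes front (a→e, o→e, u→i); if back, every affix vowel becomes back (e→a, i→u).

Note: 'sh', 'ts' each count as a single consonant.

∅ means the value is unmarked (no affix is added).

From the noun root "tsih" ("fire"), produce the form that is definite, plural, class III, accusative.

definiteness = definite: zero marking, form stays tsih.
Attach noun class class III -vew (after consonant 'h') → tsihvew.
Attach case accusative uv- → uvtsihvew.
Attach number plural -ash → uvtsihvewash.
Apply vowel harmony: uvtsihvewash → ivtsihvewesh.

ivtsihvewesh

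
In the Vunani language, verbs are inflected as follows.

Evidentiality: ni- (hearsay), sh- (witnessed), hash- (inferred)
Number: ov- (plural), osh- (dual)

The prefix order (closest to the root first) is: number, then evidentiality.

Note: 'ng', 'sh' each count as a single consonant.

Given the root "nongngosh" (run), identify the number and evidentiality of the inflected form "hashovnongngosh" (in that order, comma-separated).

Segment: hash-ov-nongngosh.
number: ov- → plural.
evidentiality: hash- → inferred.

plural, inferred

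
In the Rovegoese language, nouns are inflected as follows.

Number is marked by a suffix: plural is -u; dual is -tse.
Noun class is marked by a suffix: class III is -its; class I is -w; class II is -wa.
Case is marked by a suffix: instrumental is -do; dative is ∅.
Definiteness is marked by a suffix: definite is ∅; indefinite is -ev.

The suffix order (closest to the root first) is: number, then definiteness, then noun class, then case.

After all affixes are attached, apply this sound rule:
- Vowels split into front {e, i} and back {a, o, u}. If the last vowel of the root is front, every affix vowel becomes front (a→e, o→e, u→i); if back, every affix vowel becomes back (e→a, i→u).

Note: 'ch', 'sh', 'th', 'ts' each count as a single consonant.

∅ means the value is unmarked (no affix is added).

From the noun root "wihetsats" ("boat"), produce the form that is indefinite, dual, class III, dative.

wihetsatstsaavuts

Attach number dual -tse → wihetsatstse.
Attach definiteness indefinite -ev → wihetsatstseev.
Attach noun class class III -its → wihetsatstseevits.
case = dative: zero marking, form stays wihetsatstseevits.
Apply vowel harmony: wihetsatstseevits → wihetsatstsaavuts.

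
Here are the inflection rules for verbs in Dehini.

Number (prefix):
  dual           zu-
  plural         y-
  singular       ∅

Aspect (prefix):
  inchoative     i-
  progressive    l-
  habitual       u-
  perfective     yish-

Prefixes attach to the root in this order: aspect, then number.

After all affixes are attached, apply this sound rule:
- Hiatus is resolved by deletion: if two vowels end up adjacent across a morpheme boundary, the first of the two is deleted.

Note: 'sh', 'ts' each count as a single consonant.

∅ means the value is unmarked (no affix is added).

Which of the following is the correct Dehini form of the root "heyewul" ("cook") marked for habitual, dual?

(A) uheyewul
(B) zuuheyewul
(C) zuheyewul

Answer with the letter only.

Attach aspect habitual u- → uheyewul.
Attach number dual zu- → zuuheyewul.
Apply vowel deletion: zuuheyewul → zuheyewul.
So the correct form is zuheyewul, option (C).
(A) uheyewul is wrong: it uses singular instead of dual for number.
(B) zuuheyewul is wrong: it fails to apply the sound rule(s).

C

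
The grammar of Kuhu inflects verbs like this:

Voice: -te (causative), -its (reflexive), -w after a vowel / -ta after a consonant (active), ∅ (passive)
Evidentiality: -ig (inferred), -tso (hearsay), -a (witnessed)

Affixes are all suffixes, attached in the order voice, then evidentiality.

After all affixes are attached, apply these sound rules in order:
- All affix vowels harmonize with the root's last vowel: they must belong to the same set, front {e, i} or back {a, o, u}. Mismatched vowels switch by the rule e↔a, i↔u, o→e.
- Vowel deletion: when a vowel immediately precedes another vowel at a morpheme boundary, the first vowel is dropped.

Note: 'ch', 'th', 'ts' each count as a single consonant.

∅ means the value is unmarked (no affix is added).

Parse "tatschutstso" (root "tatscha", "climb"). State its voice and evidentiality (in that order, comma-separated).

Segment: tatscha-its-tso.
voice: -its → reflexive.
evidentiality: -tso → hearsay.

reflexive, hearsay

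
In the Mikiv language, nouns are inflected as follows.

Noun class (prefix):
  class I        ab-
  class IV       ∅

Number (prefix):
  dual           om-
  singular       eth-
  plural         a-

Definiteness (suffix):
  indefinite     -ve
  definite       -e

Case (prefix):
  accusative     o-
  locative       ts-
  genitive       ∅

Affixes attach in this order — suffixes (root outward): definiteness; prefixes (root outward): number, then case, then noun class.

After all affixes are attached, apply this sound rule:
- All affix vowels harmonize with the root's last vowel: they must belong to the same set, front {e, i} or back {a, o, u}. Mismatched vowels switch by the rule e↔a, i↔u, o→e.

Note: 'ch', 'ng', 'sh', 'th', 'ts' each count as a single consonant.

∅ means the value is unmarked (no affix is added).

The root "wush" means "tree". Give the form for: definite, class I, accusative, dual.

aboomwusha

Attach number dual om- → omwush.
Attach case accusative o- → oomwush.
Attach noun class class I ab- → aboomwush.
Attach definiteness definite -e → aboomwushe.
Apply vowel harmony: aboomwushe → aboomwusha.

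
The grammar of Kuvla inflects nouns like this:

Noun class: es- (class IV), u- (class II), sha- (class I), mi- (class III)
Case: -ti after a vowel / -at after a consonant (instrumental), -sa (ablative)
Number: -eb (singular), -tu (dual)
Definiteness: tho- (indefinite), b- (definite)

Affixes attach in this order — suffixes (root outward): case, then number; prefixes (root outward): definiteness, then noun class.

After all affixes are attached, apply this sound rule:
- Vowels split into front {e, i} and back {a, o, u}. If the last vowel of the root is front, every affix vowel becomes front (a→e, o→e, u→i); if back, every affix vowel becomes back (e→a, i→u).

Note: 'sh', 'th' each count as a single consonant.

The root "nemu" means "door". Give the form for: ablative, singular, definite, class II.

Attach definiteness definite b- → bnemu.
Attach case ablative -sa → bnemusa.
Attach noun class class II u- → ubnemusa.
Attach number singular -eb → ubnemusaeb.
Apply vowel harmony: ubnemusaeb → ubnemusaab.

ubnemusaab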